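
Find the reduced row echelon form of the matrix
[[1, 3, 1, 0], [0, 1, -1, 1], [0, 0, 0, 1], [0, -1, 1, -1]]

[[1, 0, 4, 0], [0, 1, -1, 0], [0, 0, 0, 1], [0, 0, 0, 0]]

R4 → R4 + R2
  [ 1  3   1  0 ]
  [ 0  1  -1  1 ]
  [ 0  0   0  1 ]
  [ 0  0   0  0 ]
R2 → R2 − R3
  [ 1  3   1  0 ]
  [ 0  1  -1  0 ]
  [ 0  0   0  1 ]
  [ 0  0   0  0 ]
R1 → R1 − 3·R2
  [ 1  0   4  0 ]
  [ 0  1  -1  0 ]
  [ 0  0   0  1 ]
  [ 0  0   0  0 ]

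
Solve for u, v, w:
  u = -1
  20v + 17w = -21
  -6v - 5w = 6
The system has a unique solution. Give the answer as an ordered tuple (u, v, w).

Form the augmented matrix and row-reduce:
  [ 1   0   0  |   -1 ]
  [ 0  20  17  |  -21 ]
  [ 0  -6  -5  |    6 ]
R2 -> 1/20·R2
  [ 1   0      0  |      -1 ]
  [ 0   1  17/20  |  -21/20 ]
  [ 0  -6     -5  |       6 ]
R3 -> R3 + 6·R2
  [ 1  0      0  |      -1 ]
  [ 0  1  17/20  |  -21/20 ]
  [ 0  0   1/10  |   -3/10 ]
R3 -> 10·R3
  [ 1  0      0  |      -1 ]
  [ 0  1  17/20  |  -21/20 ]
  [ 0  0      1  |      -3 ]
R2 -> R2 − 17/20·R3
  [ 1  0  0  |   -1 ]
  [ 0  1  0  |  3/2 ]
  [ 0  0  1  |   -3 ]
Reading off the last column: u = -1, v = 3/2, w = -3.

(-1, 3/2, -3)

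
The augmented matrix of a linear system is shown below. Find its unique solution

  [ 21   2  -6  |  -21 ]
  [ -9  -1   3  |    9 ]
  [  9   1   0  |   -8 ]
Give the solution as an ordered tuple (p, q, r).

R1 := 1/21·R1
R2 := R2 + 9·R1
R3 := R3 − 9·R1
R2 := -7·R2
R3 := R3 − 1/7·R2
R3 := 1/3·R3
R2 := R2 + 3·R3
R1 := R1 + 2/7·R3
R1 := R1 − 2/21·R2
Reading off the last column: p = -1, q = 1, r = 1/3.

(-1, 1, 1/3)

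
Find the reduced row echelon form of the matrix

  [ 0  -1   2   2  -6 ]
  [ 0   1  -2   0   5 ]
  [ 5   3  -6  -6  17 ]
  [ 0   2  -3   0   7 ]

ρ1 <-> ρ3
  [ 5   3  -6  -6  17 ]
  [ 0   1  -2   0   5 ]
  [ 0  -1   2   2  -6 ]
  [ 0   2  -3   0   7 ]
ρ1 ← 1/5·ρ1
  [ 1  3/5  -6/5  -6/5  17/5 ]
  [ 0    1    -2     0     5 ]
  [ 0   -1     2     2    -6 ]
  [ 0    2    -3     0     7 ]
ρ3 ← ρ3 + ρ2
  [ 1  3/5  -6/5  -6/5  17/5 ]
  [ 0    1    -2     0     5 ]
  [ 0    0     0     2    -1 ]
  [ 0    2    -3     0     7 ]
ρ4 ← ρ4 − 2·ρ2
  [ 1  3/5  -6/5  -6/5  17/5 ]
  [ 0    1    -2     0     5 ]
  [ 0    0     0     2    -1 ]
  [ 0    0     1     0    -3 ]
ρ3 <-> ρ4
  [ 1  3/5  -6/5  -6/5  17/5 ]
  [ 0    1    -2     0     5 ]
  [ 0    0     1     0    -3 ]
  [ 0    0     0     2    -1 ]
ρ4 ← 1/2·ρ4
  [ 1  3/5  -6/5  -6/5  17/5 ]
  [ 0    1    -2     0     5 ]
  [ 0    0     1     0    -3 ]
  [ 0    0     0     1  -1/2 ]
ρ1 ← ρ1 + 6/5·ρ4
  [ 1  3/5  -6/5  0  14/5 ]
  [ 0    1    -2  0     5 ]
  [ 0    0     1  0    -3 ]
  [ 0    0     0  1  -1/2 ]
ρ2 ← ρ2 + 2·ρ3
  [ 1  3/5  -6/5  0  14/5 ]
  [ 0    1     0  0    -1 ]
  [ 0    0     1  0    -3 ]
  [ 0    0     0  1  -1/2 ]
ρ1 ← ρ1 + 6/5·ρ3
  [ 1  3/5  0  0  -4/5 ]
  [ 0    1  0  0    -1 ]
  [ 0    0  1  0    -3 ]
  [ 0    0  0  1  -1/2 ]
ρ1 ← ρ1 − 3/5·ρ2
  [ 1  0  0  0  -1/5 ]
  [ 0  1  0  0    -1 ]
  [ 0  0  1  0    -3 ]
  [ 0  0  0  1  -1/2 ]

[[1, 0, 0, 0, -1/5], [0, 1, 0, 0, -1], [0, 0, 1, 0, -3], [0, 0, 0, 1, -1/2]]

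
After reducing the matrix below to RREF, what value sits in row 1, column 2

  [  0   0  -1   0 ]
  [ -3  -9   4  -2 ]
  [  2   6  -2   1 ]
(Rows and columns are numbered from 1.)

Swap r1 and r2.
  [ -3  -9   4  -2 ]
  [  0   0  -1   0 ]
  [  2   6  -2   1 ]
Multiply r1 by -1/3.
  [ 1  3  -4/3  2/3 ]
  [ 0  0    -1    0 ]
  [ 2  6    -2    1 ]
Subtract 2 times r1 from r3.
  [ 1  3  -4/3   2/3 ]
  [ 0  0    -1     0 ]
  [ 0  0   2/3  -1/3 ]
Multiply r2 by -1.
  [ 1  3  -4/3   2/3 ]
  [ 0  0     1     0 ]
  [ 0  0   2/3  -1/3 ]
Subtract 2/3 times r2 from r3.
  [ 1  3  -4/3   2/3 ]
  [ 0  0     1     0 ]
  [ 0  0     0  -1/3 ]
Multiply r3 by -3.
  [ 1  3  -4/3  2/3 ]
  [ 0  0     1    0 ]
  [ 0  0     0    1 ]
Subtract 2/3 times r3 from r1.
  [ 1  3  -4/3  0 ]
  [ 0  0     1  0 ]
  [ 0  0     0  1 ]
Add 4/3 times r2 to r1.
  [ 1  3  0  0 ]
  [ 0  0  1  0 ]
  [ 0  0  0  1 ]

3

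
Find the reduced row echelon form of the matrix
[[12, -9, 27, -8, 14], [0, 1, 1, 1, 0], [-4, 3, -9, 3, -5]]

Multiply ρ1 by 1/12.
  [  1  -3/4  9/4  -2/3  7/6 ]
  [  0     1    1     1    0 ]
  [ -4     3   -9     3   -5 ]
Add 4 times ρ1 to ρ3.
  [ 1  -3/4  9/4  -2/3   7/6 ]
  [ 0     1    1     1     0 ]
  [ 0     0    0   1/3  -1/3 ]
Multiply ρ3 by 3.
  [ 1  -3/4  9/4  -2/3  7/6 ]
  [ 0     1    1     1    0 ]
  [ 0     0    0     1   -1 ]
Subtract ρ3 from ρ2.
  [ 1  -3/4  9/4  -2/3  7/6 ]
  [ 0     1    1     0    1 ]
  [ 0     0    0     1   -1 ]
Add 2/3 times ρ3 to ρ1.
  [ 1  -3/4  9/4  0  1/2 ]
  [ 0     1    1  0    1 ]
  [ 0     0    0  1   -1 ]
Add 3/4 times ρ2 to ρ1.
  [ 1  0  3  0  5/4 ]
  [ 0  1  1  0    1 ]
  [ 0  0  0  1   -1 ]

[[1, 0, 3, 0, 5/4], [0, 1, 1, 0, 1], [0, 0, 0, 1, -1]]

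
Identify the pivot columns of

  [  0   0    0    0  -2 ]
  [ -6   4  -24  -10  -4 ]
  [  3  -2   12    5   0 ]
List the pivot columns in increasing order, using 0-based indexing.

0, 4

R1 <-> R2
  [ -6   4  -24  -10  -4 ]
  [  0   0    0    0  -2 ]
  [  3  -2   12    5   0 ]
R1 ← -1/6·R1
  [ 1  -2/3   4  5/3  2/3 ]
  [ 0     0   0    0   -2 ]
  [ 3    -2  12    5    0 ]
R3 ← R3 − 3·R1
  [ 1  -2/3  4  5/3  2/3 ]
  [ 0     0  0    0   -2 ]
  [ 0     0  0    0   -2 ]
R2 ← -1/2·R2
  [ 1  -2/3  4  5/3  2/3 ]
  [ 0     0  0    0    1 ]
  [ 0     0  0    0   -2 ]
R3 ← R3 + 2·R2
  [ 1  -2/3  4  5/3  2/3 ]
  [ 0     0  0    0    1 ]
  [ 0     0  0    0    0 ]
R1 ← R1 − 2/3·R2
  [ 1  -2/3  4  5/3  0 ]
  [ 0     0  0    0  1 ]
  [ 0     0  0    0  0 ]
Pivot columns are the columns containing a leading 1.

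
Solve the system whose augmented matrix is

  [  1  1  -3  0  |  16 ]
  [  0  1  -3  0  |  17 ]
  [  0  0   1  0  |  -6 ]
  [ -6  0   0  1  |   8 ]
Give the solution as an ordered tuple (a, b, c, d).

(-1, -1, -6, 2)

R4 ← R4 + 6·R1
  [ 1  1   -3  0  |   16 ]
  [ 0  1   -3  0  |   17 ]
  [ 0  0    1  0  |   -6 ]
  [ 0  6  -18  1  |  104 ]
R4 ← R4 − 6·R2
  [ 1  1  -3  0  |  16 ]
  [ 0  1  -3  0  |  17 ]
  [ 0  0   1  0  |  -6 ]
  [ 0  0   0  1  |   2 ]
R2 ← R2 + 3·R3
  [ 1  1  -3  0  |  16 ]
  [ 0  1   0  0  |  -1 ]
  [ 0  0   1  0  |  -6 ]
  [ 0  0   0  1  |   2 ]
R1 ← R1 + 3·R3
  [ 1  1  0  0  |  -2 ]
  [ 0  1  0  0  |  -1 ]
  [ 0  0  1  0  |  -6 ]
  [ 0  0  0  1  |   2 ]
R1 ← R1 − R2
  [ 1  0  0  0  |  -1 ]
  [ 0  1  0  0  |  -1 ]
  [ 0  0  1  0  |  -6 ]
  [ 0  0  0  1  |   2 ]
Reading off the last column: a = -1, b = -1, c = -6, d = 2.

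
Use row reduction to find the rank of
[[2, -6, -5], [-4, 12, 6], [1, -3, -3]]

rank = 2

R1 → 1/2·R1
  [  1  -3  -5/2 ]
  [ -4  12     6 ]
  [  1  -3    -3 ]
R2 → R2 + 4·R1
  [ 1  -3  -5/2 ]
  [ 0   0    -4 ]
  [ 1  -3    -3 ]
R3 → R3 − R1
  [ 1  -3  -5/2 ]
  [ 0   0    -4 ]
  [ 0   0  -1/2 ]
R2 → -1/4·R2
  [ 1  -3  -5/2 ]
  [ 0   0     1 ]
  [ 0   0  -1/2 ]
R3 → R3 + 1/2·R2
  [ 1  -3  -5/2 ]
  [ 0   0     1 ]
  [ 0   0     0 ]
R1 → R1 + 5/2·R2
  [ 1  -3  0 ]
  [ 0   0  1 ]
  [ 0   0  0 ]
The reduced form has 2 nonzero rows.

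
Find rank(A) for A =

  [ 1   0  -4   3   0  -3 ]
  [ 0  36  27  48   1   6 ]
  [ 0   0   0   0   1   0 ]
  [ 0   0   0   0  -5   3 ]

rank = 4

Multiply R2 by 1/36.
  [ 1  0   -4    3     0   -3 ]
  [ 0  1  3/4  4/3  1/36  1/6 ]
  [ 0  0    0    0     1    0 ]
  [ 0  0    0    0    -5    3 ]
Add 5 times R3 to R4.
  [ 1  0   -4    3     0   -3 ]
  [ 0  1  3/4  4/3  1/36  1/6 ]
  [ 0  0    0    0     1    0 ]
  [ 0  0    0    0     0    3 ]
Multiply R4 by 1/3.
  [ 1  0   -4    3     0   -3 ]
  [ 0  1  3/4  4/3  1/36  1/6 ]
  [ 0  0    0    0     1    0 ]
  [ 0  0    0    0     0    1 ]
Subtract 1/6 times R4 from R2.
  [ 1  0   -4    3     0  -3 ]
  [ 0  1  3/4  4/3  1/36   0 ]
  [ 0  0    0    0     1   0 ]
  [ 0  0    0    0     0   1 ]
Add 3 times R4 to R1.
  [ 1  0   -4    3     0  0 ]
  [ 0  1  3/4  4/3  1/36  0 ]
  [ 0  0    0    0     1  0 ]
  [ 0  0    0    0     0  1 ]
Subtract 1/36 times R3 from R2.
  [ 1  0   -4    3  0  0 ]
  [ 0  1  3/4  4/3  0  0 ]
  [ 0  0    0    0  1  0 ]
  [ 0  0    0    0  0  1 ]
The reduced form has 4 nonzero rows.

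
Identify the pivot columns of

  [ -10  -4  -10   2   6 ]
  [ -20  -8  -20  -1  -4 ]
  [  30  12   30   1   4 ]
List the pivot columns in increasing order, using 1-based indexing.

1, 4, 5

R1 := -1/10·R1
  [   1  2/5    1  -1/5  -3/5 ]
  [ -20   -8  -20    -1    -4 ]
  [  30   12   30     1     4 ]
R2 := R2 + 20·R1
  [  1  2/5   1  -1/5  -3/5 ]
  [  0    0   0    -5   -16 ]
  [ 30   12  30     1     4 ]
R3 := R3 − 30·R1
  [ 1  2/5  1  -1/5  -3/5 ]
  [ 0    0  0    -5   -16 ]
  [ 0    0  0     7    22 ]
R2 := -1/5·R2
  [ 1  2/5  1  -1/5  -3/5 ]
  [ 0    0  0     1  16/5 ]
  [ 0    0  0     7    22 ]
R3 := R3 − 7·R2
  [ 1  2/5  1  -1/5  -3/5 ]
  [ 0    0  0     1  16/5 ]
  [ 0    0  0     0  -2/5 ]
R3 := -5/2·R3
  [ 1  2/5  1  -1/5  -3/5 ]
  [ 0    0  0     1  16/5 ]
  [ 0    0  0     0     1 ]
R2 := R2 − 16/5·R3
  [ 1  2/5  1  -1/5  -3/5 ]
  [ 0    0  0     1     0 ]
  [ 0    0  0     0     1 ]
R1 := R1 + 3/5·R3
  [ 1  2/5  1  -1/5  0 ]
  [ 0    0  0     1  0 ]
  [ 0    0  0     0  1 ]
R1 := R1 + 1/5·R2
  [ 1  2/5  1  0  0 ]
  [ 0    0  0  1  0 ]
  [ 0    0  0  0  1 ]
Pivot columns are the columns containing a leading 1.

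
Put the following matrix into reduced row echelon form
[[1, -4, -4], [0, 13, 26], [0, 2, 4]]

ρ2 → 1/13·ρ2
  [ 1  -4  -4 ]
  [ 0   1   2 ]
  [ 0   2   4 ]
ρ3 → ρ3 − 2·ρ2
  [ 1  -4  -4 ]
  [ 0   1   2 ]
  [ 0   0   0 ]
ρ1 → ρ1 + 4·ρ2
  [ 1  0  4 ]
  [ 0  1  2 ]
  [ 0  0  0 ]

[[1, 0, 4], [0, 1, 2], [0, 0, 0]]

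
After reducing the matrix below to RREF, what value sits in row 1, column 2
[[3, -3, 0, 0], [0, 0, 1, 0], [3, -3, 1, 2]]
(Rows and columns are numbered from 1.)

-1

ρ1 ← 1/3·ρ1
  [ 1  -1  0  0 ]
  [ 0   0  1  0 ]
  [ 3  -3  1  2 ]
ρ3 ← ρ3 − 3·ρ1
  [ 1  -1  0  0 ]
  [ 0   0  1  0 ]
  [ 0   0  1  2 ]
ρ3 ← ρ3 − ρ2
  [ 1  -1  0  0 ]
  [ 0   0  1  0 ]
  [ 0   0  0  2 ]
ρ3 ← 1/2·ρ3
  [ 1  -1  0  0 ]
  [ 0   0  1  0 ]
  [ 0   0  0  1 ]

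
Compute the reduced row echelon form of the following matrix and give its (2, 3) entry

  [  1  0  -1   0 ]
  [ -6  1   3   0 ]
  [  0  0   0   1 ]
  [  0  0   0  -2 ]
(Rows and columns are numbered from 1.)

-3

Add 6 times r1 to r2.
Add 2 times r3 to r4.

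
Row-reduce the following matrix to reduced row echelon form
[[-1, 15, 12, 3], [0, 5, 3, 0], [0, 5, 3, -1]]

[[1, 0, -3, 0], [0, 1, 3/5, 0], [0, 0, 0, 1]]

r1 := -1·r1
  [ 1  -15  -12  -3 ]
  [ 0    5    3   0 ]
  [ 0    5    3  -1 ]
r2 := 1/5·r2
  [ 1  -15  -12  -3 ]
  [ 0    1  3/5   0 ]
  [ 0    5    3  -1 ]
r3 := r3 − 5·r2
  [ 1  -15  -12  -3 ]
  [ 0    1  3/5   0 ]
  [ 0    0    0  -1 ]
r3 := -1·r3
  [ 1  -15  -12  -3 ]
  [ 0    1  3/5   0 ]
  [ 0    0    0   1 ]
r1 := r1 + 3·r3
  [ 1  -15  -12  0 ]
  [ 0    1  3/5  0 ]
  [ 0    0    0  1 ]
r1 := r1 + 15·r2
  [ 1  0   -3  0 ]
  [ 0  1  3/5  0 ]
  [ 0  0    0  1 ]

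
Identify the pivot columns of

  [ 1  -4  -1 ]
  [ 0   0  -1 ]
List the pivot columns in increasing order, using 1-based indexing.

1, 3

R2 ← -1·R2
  [ 1  -4  -1 ]
  [ 0   0   1 ]
R1 ← R1 + R2
  [ 1  -4  0 ]
  [ 0   0  1 ]
Pivot columns are the columns containing a leading 1.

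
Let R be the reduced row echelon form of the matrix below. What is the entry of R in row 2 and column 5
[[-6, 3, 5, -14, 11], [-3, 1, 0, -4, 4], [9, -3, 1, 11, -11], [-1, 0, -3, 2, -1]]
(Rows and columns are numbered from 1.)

Multiply R1 by -1/6.
  [  1  -1/2  -5/6  7/3  -11/6 ]
  [ -3     1     0   -4      4 ]
  [  9    -3     1   11    -11 ]
  [ -1     0    -3    2     -1 ]
Add 3 times R1 to R2.
  [  1  -1/2  -5/6  7/3  -11/6 ]
  [  0  -1/2  -5/2    3   -3/2 ]
  [  9    -3     1   11    -11 ]
  [ -1     0    -3    2     -1 ]
Subtract 9 times R1 from R3.
  [  1  -1/2  -5/6  7/3  -11/6 ]
  [  0  -1/2  -5/2    3   -3/2 ]
  [  0   3/2  17/2  -10   11/2 ]
  [ -1     0    -3    2     -1 ]
Add R1 to R4.
  [ 1  -1/2   -5/6   7/3  -11/6 ]
  [ 0  -1/2   -5/2     3   -3/2 ]
  [ 0   3/2   17/2   -10   11/2 ]
  [ 0  -1/2  -23/6  13/3  -17/6 ]
Multiply R2 by -2.
  [ 1  -1/2   -5/6   7/3  -11/6 ]
  [ 0     1      5    -6      3 ]
  [ 0   3/2   17/2   -10   11/2 ]
  [ 0  -1/2  -23/6  13/3  -17/6 ]
Subtract 3/2 times R2 from R3.
  [ 1  -1/2   -5/6   7/3  -11/6 ]
  [ 0     1      5    -6      3 ]
  [ 0     0      1    -1      1 ]
  [ 0  -1/2  -23/6  13/3  -17/6 ]
Add 1/2 times R2 to R4.
  [ 1  -1/2  -5/6  7/3  -11/6 ]
  [ 0     1     5   -6      3 ]
  [ 0     0     1   -1      1 ]
  [ 0     0  -4/3  4/3   -4/3 ]
Add 4/3 times R3 to R4.
  [ 1  -1/2  -5/6  7/3  -11/6 ]
  [ 0     1     5   -6      3 ]
  [ 0     0     1   -1      1 ]
  [ 0     0     0    0      0 ]
Subtract 5 times R3 from R2.
  [ 1  -1/2  -5/6  7/3  -11/6 ]
  [ 0     1     0   -1     -2 ]
  [ 0     0     1   -1      1 ]
  [ 0     0     0    0      0 ]
Add 5/6 times R3 to R1.
  [ 1  -1/2  0  3/2  -1 ]
  [ 0     1  0   -1  -2 ]
  [ 0     0  1   -1   1 ]
  [ 0     0  0    0   0 ]
Add 1/2 times R2 to R1.
  [ 1  0  0   1  -2 ]
  [ 0  1  0  -1  -2 ]
  [ 0  0  1  -1   1 ]
  [ 0  0  0   0   0 ]

-2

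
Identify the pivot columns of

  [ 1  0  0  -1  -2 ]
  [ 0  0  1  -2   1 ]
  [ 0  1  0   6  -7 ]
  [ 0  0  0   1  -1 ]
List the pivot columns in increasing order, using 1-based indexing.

R2 <=> R3
  [ 1  0  0  -1  -2 ]
  [ 0  1  0   6  -7 ]
  [ 0  0  1  -2   1 ]
  [ 0  0  0   1  -1 ]
R3 ← R3 + 2·R4
  [ 1  0  0  -1  -2 ]
  [ 0  1  0   6  -7 ]
  [ 0  0  1   0  -1 ]
  [ 0  0  0   1  -1 ]
R2 ← R2 − 6·R4
  [ 1  0  0  -1  -2 ]
  [ 0  1  0   0  -1 ]
  [ 0  0  1   0  -1 ]
  [ 0  0  0   1  -1 ]
R1 ← R1 + R4
  [ 1  0  0  0  -3 ]
  [ 0  1  0  0  -1 ]
  [ 0  0  1  0  -1 ]
  [ 0  0  0  1  -1 ]
Pivot columns are the columns containing a leading 1.

1, 2, 3, 4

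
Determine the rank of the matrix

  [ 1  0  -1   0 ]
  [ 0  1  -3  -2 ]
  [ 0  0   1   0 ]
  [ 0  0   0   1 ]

rank = 4

R2 → R2 + 2·R4
  [ 1  0  -1  0 ]
  [ 0  1  -3  0 ]
  [ 0  0   1  0 ]
  [ 0  0   0  1 ]
R2 → R2 + 3·R3
  [ 1  0  -1  0 ]
  [ 0  1   0  0 ]
  [ 0  0   1  0 ]
  [ 0  0   0  1 ]
R1 → R1 + R3
  [ 1  0  0  0 ]
  [ 0  1  0  0 ]
  [ 0  0  1  0 ]
  [ 0  0  0  1 ]
The reduced form has 4 nonzero rows.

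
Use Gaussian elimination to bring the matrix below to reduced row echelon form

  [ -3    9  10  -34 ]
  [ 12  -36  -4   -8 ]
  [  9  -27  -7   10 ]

Multiply ρ1 by -1/3.
Subtract 12 times ρ1 from ρ2.
Subtract 9 times ρ1 from ρ3.
Multiply ρ2 by 1/36.
Subtract 23 times ρ2 from ρ3.
Add 10/3 times ρ2 to ρ1.

[[1, -3, 0, -2], [0, 0, 1, -4], [0, 0, 0, 0]]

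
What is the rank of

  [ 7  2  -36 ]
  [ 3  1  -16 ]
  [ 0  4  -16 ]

R1 := 1/7·R1
  [ 1  2/7  -36/7 ]
  [ 3    1    -16 ]
  [ 0    4    -16 ]
R2 := R2 − 3·R1
  [ 1  2/7  -36/7 ]
  [ 0  1/7   -4/7 ]
  [ 0    4    -16 ]
R2 := 7·R2
  [ 1  2/7  -36/7 ]
  [ 0    1     -4 ]
  [ 0    4    -16 ]
R3 := R3 − 4·R2
  [ 1  2/7  -36/7 ]
  [ 0    1     -4 ]
  [ 0    0      0 ]
R1 := R1 − 2/7·R2
  [ 1  0  -4 ]
  [ 0  1  -4 ]
  [ 0  0   0 ]
The reduced form has 2 nonzero rows.

rank = 2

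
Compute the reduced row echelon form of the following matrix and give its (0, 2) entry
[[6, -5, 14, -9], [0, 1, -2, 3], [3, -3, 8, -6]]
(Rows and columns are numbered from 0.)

2/3

ρ1 ← 1/6·ρ1
ρ3 ← ρ3 − 3·ρ1
ρ3 ← ρ3 + 1/2·ρ2
ρ1 ← ρ1 + 5/6·ρ2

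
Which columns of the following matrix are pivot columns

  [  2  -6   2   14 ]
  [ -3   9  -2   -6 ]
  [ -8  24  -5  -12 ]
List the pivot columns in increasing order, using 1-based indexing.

R1 := 1/2·R1
  [  1  -3   1    7 ]
  [ -3   9  -2   -6 ]
  [ -8  24  -5  -12 ]
R2 := R2 + 3·R1
  [  1  -3   1    7 ]
  [  0   0   1   15 ]
  [ -8  24  -5  -12 ]
R3 := R3 + 8·R1
  [ 1  -3  1   7 ]
  [ 0   0  1  15 ]
  [ 0   0  3  44 ]
R3 := R3 − 3·R2
  [ 1  -3  1   7 ]
  [ 0   0  1  15 ]
  [ 0   0  0  -1 ]
R3 := -1·R3
  [ 1  -3  1   7 ]
  [ 0   0  1  15 ]
  [ 0   0  0   1 ]
R2 := R2 − 15·R3
  [ 1  -3  1  7 ]
  [ 0   0  1  0 ]
  [ 0   0  0  1 ]
R1 := R1 − 7·R3
  [ 1  -3  1  0 ]
  [ 0   0  1  0 ]
  [ 0   0  0  1 ]
R1 := R1 − R2
  [ 1  -3  0  0 ]
  [ 0   0  1  0 ]
  [ 0   0  0  1 ]
Pivot columns are the columns containing a leading 1.

1, 3, 4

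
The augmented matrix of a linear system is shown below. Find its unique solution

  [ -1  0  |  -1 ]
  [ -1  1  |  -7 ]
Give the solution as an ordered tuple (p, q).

Multiply r1 by -1.
Add r1 to r2.
Reading off the last column: p = 1, q = -6.

(1, -6)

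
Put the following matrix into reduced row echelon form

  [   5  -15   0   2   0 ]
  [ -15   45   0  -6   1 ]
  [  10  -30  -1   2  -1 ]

[[1, -3, 0, 2/5, 0], [0, 0, 1, 2, 0], [0, 0, 0, 0, 1]]

ρ1 ← 1/5·ρ1
  [   1   -3   0  2/5   0 ]
  [ -15   45   0   -6   1 ]
  [  10  -30  -1    2  -1 ]
ρ2 ← ρ2 + 15·ρ1
  [  1   -3   0  2/5   0 ]
  [  0    0   0    0   1 ]
  [ 10  -30  -1    2  -1 ]
ρ3 ← ρ3 − 10·ρ1
  [ 1  -3   0  2/5   0 ]
  [ 0   0   0    0   1 ]
  [ 0   0  -1   -2  -1 ]
ρ2 <=> ρ3
  [ 1  -3   0  2/5   0 ]
  [ 0   0  -1   -2  -1 ]
  [ 0   0   0    0   1 ]
ρ2 ← -1·ρ2
  [ 1  -3  0  2/5  0 ]
  [ 0   0  1    2  1 ]
  [ 0   0  0    0  1 ]
ρ2 ← ρ2 − ρ3
  [ 1  -3  0  2/5  0 ]
  [ 0   0  1    2  0 ]
  [ 0   0  0    0  1 ]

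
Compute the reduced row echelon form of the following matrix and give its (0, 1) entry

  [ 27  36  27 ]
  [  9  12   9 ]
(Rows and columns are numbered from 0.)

4/3

Multiply R1 by 1/27.
Subtract 9 times R1 from R2.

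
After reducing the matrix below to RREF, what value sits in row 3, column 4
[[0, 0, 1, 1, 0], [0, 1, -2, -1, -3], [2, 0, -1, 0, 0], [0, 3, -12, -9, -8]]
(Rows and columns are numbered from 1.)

1

r1 ↔ r3
  [ 2  0   -1   0   0 ]
  [ 0  1   -2  -1  -3 ]
  [ 0  0    1   1   0 ]
  [ 0  3  -12  -9  -8 ]
r1 := 1/2·r1
  [ 1  0  -1/2   0   0 ]
  [ 0  1    -2  -1  -3 ]
  [ 0  0     1   1   0 ]
  [ 0  3   -12  -9  -8 ]
r4 := r4 − 3·r2
  [ 1  0  -1/2   0   0 ]
  [ 0  1    -2  -1  -3 ]
  [ 0  0     1   1   0 ]
  [ 0  0    -6  -6   1 ]
r4 := r4 + 6·r3
  [ 1  0  -1/2   0   0 ]
  [ 0  1    -2  -1  -3 ]
  [ 0  0     1   1   0 ]
  [ 0  0     0   0   1 ]
r2 := r2 + 3·r4
  [ 1  0  -1/2   0  0 ]
  [ 0  1    -2  -1  0 ]
  [ 0  0     1   1  0 ]
  [ 0  0     0   0  1 ]
r2 := r2 + 2·r3
  [ 1  0  -1/2  0  0 ]
  [ 0  1     0  1  0 ]
  [ 0  0     1  1  0 ]
  [ 0  0     0  0  1 ]
r1 := r1 + 1/2·r3
  [ 1  0  0  1/2  0 ]
  [ 0  1  0    1  0 ]
  [ 0  0  1    1  0 ]
  [ 0  0  0    0  1 ]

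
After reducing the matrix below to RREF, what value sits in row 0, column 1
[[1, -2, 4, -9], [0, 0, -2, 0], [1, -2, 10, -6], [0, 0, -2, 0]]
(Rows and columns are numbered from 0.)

-2

r3 := r3 − r1
  [ 1  -2   4  -9 ]
  [ 0   0  -2   0 ]
  [ 0   0   6   3 ]
  [ 0   0  -2   0 ]
r2 := -1/2·r2
  [ 1  -2   4  -9 ]
  [ 0   0   1   0 ]
  [ 0   0   6   3 ]
  [ 0   0  -2   0 ]
r3 := r3 − 6·r2
  [ 1  -2   4  -9 ]
  [ 0   0   1   0 ]
  [ 0   0   0   3 ]
  [ 0   0  -2   0 ]
r4 := r4 + 2·r2
  [ 1  -2  4  -9 ]
  [ 0   0  1   0 ]
  [ 0   0  0   3 ]
  [ 0   0  0   0 ]
r3 := 1/3·r3
  [ 1  -2  4  -9 ]
  [ 0   0  1   0 ]
  [ 0   0  0   1 ]
  [ 0   0  0   0 ]
r1 := r1 + 9·r3
  [ 1  -2  4  0 ]
  [ 0   0  1  0 ]
  [ 0   0  0  1 ]
  [ 0   0  0  0 ]
r1 := r1 − 4·r2
  [ 1  -2  0  0 ]
  [ 0   0  1  0 ]
  [ 0   0  0  1 ]
  [ 0   0  0  0 ]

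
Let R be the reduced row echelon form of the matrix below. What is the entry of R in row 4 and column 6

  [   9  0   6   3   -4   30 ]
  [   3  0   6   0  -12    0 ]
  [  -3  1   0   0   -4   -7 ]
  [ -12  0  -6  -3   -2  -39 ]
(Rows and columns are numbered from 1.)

R1 := 1/9·R1
R2 := R2 − 3·R1
R3 := R3 + 3·R1
R4 := R4 + 12·R1
R2 <-> R3
R3 := 1/4·R3
R4 := R4 − 2·R3
R4 := 2/3·R4
R3 := R3 + 1/4·R4
R2 := R2 − R4
R1 := R1 − 1/3·R4
R2 := R2 − 2·R3
R1 := R1 − 2/3·R3

4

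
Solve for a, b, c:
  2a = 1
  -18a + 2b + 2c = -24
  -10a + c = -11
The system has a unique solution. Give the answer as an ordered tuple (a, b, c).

(1/2, -3/2, -6)

Form the augmented matrix and row-reduce:
  [   2  0  0  |    1 ]
  [ -18  2  2  |  -24 ]
  [ -10  0  1  |  -11 ]
ρ1 := 1/2·ρ1
  [   1  0  0  |  1/2 ]
  [ -18  2  2  |  -24 ]
  [ -10  0  1  |  -11 ]
ρ2 := ρ2 + 18·ρ1
  [   1  0  0  |  1/2 ]
  [   0  2  2  |  -15 ]
  [ -10  0  1  |  -11 ]
ρ3 := ρ3 + 10·ρ1
  [ 1  0  0  |  1/2 ]
  [ 0  2  2  |  -15 ]
  [ 0  0  1  |   -6 ]
ρ2 := 1/2·ρ2
  [ 1  0  0  |    1/2 ]
  [ 0  1  1  |  -15/2 ]
  [ 0  0  1  |     -6 ]
ρ2 := ρ2 − ρ3
  [ 1  0  0  |   1/2 ]
  [ 0  1  0  |  -3/2 ]
  [ 0  0  1  |    -6 ]
Reading off the last column: a = 1/2, b = -3/2, c = -6.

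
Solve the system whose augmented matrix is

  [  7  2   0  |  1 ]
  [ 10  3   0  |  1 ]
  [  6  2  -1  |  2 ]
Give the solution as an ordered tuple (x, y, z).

(1, -3, -2)

R1 → 1/7·R1
  [  1  2/7   0  |  1/7 ]
  [ 10    3   0  |    1 ]
  [  6    2  -1  |    2 ]
R2 → R2 − 10·R1
  [ 1  2/7   0  |   1/7 ]
  [ 0  1/7   0  |  -3/7 ]
  [ 6    2  -1  |     2 ]
R3 → R3 − 6·R1
  [ 1  2/7   0  |   1/7 ]
  [ 0  1/7   0  |  -3/7 ]
  [ 0  2/7  -1  |   8/7 ]
R2 → 7·R2
  [ 1  2/7   0  |  1/7 ]
  [ 0    1   0  |   -3 ]
  [ 0  2/7  -1  |  8/7 ]
R3 → R3 − 2/7·R2
  [ 1  2/7   0  |  1/7 ]
  [ 0    1   0  |   -3 ]
  [ 0    0  -1  |    2 ]
R3 → -1·R3
  [ 1  2/7  0  |  1/7 ]
  [ 0    1  0  |   -3 ]
  [ 0    0  1  |   -2 ]
R1 → R1 − 2/7·R2
  [ 1  0  0  |   1 ]
  [ 0  1  0  |  -3 ]
  [ 0  0  1  |  -2 ]
Reading off the last column: x = 1, y = -3, z = -2.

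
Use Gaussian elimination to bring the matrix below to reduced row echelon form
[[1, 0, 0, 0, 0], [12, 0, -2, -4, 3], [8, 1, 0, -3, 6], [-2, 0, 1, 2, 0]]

[[1, 0, 0, 0, 0], [0, 1, 0, -3, 0], [0, 0, 1, 2, 0], [0, 0, 0, 0, 1]]

R2 -> R2 − 12·R1
  [  1  0   0   0  0 ]
  [  0  0  -2  -4  3 ]
  [  8  1   0  -3  6 ]
  [ -2  0   1   2  0 ]
R3 -> R3 − 8·R1
  [  1  0   0   0  0 ]
  [  0  0  -2  -4  3 ]
  [  0  1   0  -3  6 ]
  [ -2  0   1   2  0 ]
R4 -> R4 + 2·R1
  [ 1  0   0   0  0 ]
  [ 0  0  -2  -4  3 ]
  [ 0  1   0  -3  6 ]
  [ 0  0   1   2  0 ]
R2 ↔ R3
  [ 1  0   0   0  0 ]
  [ 0  1   0  -3  6 ]
  [ 0  0  -2  -4  3 ]
  [ 0  0   1   2  0 ]
R3 -> -1/2·R3
  [ 1  0  0   0     0 ]
  [ 0  1  0  -3     6 ]
  [ 0  0  1   2  -3/2 ]
  [ 0  0  1   2     0 ]
R4 -> R4 − R3
  [ 1  0  0   0     0 ]
  [ 0  1  0  -3     6 ]
  [ 0  0  1   2  -3/2 ]
  [ 0  0  0   0   3/2 ]
R4 -> 2/3·R4
  [ 1  0  0   0     0 ]
  [ 0  1  0  -3     6 ]
  [ 0  0  1   2  -3/2 ]
  [ 0  0  0   0     1 ]
R3 -> R3 + 3/2·R4
  [ 1  0  0   0  0 ]
  [ 0  1  0  -3  6 ]
  [ 0  0  1   2  0 ]
  [ 0  0  0   0  1 ]
R2 -> R2 − 6·R4
  [ 1  0  0   0  0 ]
  [ 0  1  0  -3  0 ]
  [ 0  0  1   2  0 ]
  [ 0  0  0   0  1 ]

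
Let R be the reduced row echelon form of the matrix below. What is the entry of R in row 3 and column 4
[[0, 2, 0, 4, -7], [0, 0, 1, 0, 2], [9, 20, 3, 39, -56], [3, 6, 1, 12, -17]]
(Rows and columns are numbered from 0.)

Swap R1 and R3.
Multiply R1 by 1/9.
Subtract 3 times R1 from R4.
Swap R2 and R3.
Multiply R2 by 1/2.
Add 2/3 times R2 to R4.
Multiply R4 by 3.
Subtract 2 times R4 from R2.
Subtract 13/3 times R4 from R1.
Subtract 1/3 times R3 from R1.
Subtract 20/9 times R2 from R1.

-2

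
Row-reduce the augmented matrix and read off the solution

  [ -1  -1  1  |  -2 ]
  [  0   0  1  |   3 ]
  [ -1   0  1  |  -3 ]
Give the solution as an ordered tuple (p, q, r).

Multiply r1 by -1.
  [  1  1  -1  |   2 ]
  [  0  0   1  |   3 ]
  [ -1  0   1  |  -3 ]
Add r1 to r3.
  [ 1  1  -1  |   2 ]
  [ 0  0   1  |   3 ]
  [ 0  1   0  |  -1 ]
Swap r2 and r3.
  [ 1  1  -1  |   2 ]
  [ 0  1   0  |  -1 ]
  [ 0  0   1  |   3 ]
Add r3 to r1.
  [ 1  1  0  |   5 ]
  [ 0  1  0  |  -1 ]
  [ 0  0  1  |   3 ]
Subtract r2 from r1.
  [ 1  0  0  |   6 ]
  [ 0  1  0  |  -1 ]
  [ 0  0  1  |   3 ]
Reading off the last column: p = 6, q = -1, r = 3.

(6, -1, 3)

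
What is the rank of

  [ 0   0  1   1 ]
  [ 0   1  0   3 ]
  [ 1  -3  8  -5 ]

ρ1 ↔ ρ3
  [ 1  -3  8  -5 ]
  [ 0   1  0   3 ]
  [ 0   0  1   1 ]
ρ1 := ρ1 − 8·ρ3
  [ 1  -3  0  -13 ]
  [ 0   1  0    3 ]
  [ 0   0  1    1 ]
ρ1 := ρ1 + 3·ρ2
  [ 1  0  0  -4 ]
  [ 0  1  0   3 ]
  [ 0  0  1   1 ]
The reduced form has 3 nonzero rows.

rank = 3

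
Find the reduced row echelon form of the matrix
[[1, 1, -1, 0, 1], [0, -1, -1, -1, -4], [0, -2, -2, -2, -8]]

[[1, 0, -2, -1, -3], [0, 1, 1, 1, 4], [0, 0, 0, 0, 0]]

R2 ← -1·R2
R3 ← R3 + 2·R2
R1 ← R1 − R2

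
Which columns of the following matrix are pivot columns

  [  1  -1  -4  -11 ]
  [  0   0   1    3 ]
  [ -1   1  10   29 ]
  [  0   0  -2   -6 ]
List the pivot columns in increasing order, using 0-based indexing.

Add r1 to r3.
Subtract 6 times r2 from r3.
Add 2 times r2 to r4.
Add 4 times r2 to r1.
Pivot columns are the columns containing a leading 1.

0, 2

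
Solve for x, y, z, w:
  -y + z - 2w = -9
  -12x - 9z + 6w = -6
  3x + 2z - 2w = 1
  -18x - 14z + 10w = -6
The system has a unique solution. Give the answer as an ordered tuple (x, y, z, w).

Form the augmented matrix and row-reduce:
  [   0  -1    1  -2  |  -9 ]
  [ -12   0   -9   6  |  -6 ]
  [   3   0    2  -2  |   1 ]
  [ -18   0  -14  10  |  -6 ]
r1 <=> r2
  [ -12   0   -9   6  |  -6 ]
  [   0  -1    1  -2  |  -9 ]
  [   3   0    2  -2  |   1 ]
  [ -18   0  -14  10  |  -6 ]
r1 := -1/12·r1
  [   1   0  3/4  -1/2  |  1/2 ]
  [   0  -1    1    -2  |   -9 ]
  [   3   0    2    -2  |    1 ]
  [ -18   0  -14    10  |   -6 ]
r3 := r3 − 3·r1
  [   1   0   3/4  -1/2  |   1/2 ]
  [   0  -1     1    -2  |    -9 ]
  [   0   0  -1/4  -1/2  |  -1/2 ]
  [ -18   0   -14    10  |    -6 ]
r4 := r4 + 18·r1
  [ 1   0   3/4  -1/2  |   1/2 ]
  [ 0  -1     1    -2  |    -9 ]
  [ 0   0  -1/4  -1/2  |  -1/2 ]
  [ 0   0  -1/2     1  |     3 ]
r2 := -1·r2
  [ 1  0   3/4  -1/2  |   1/2 ]
  [ 0  1    -1     2  |     9 ]
  [ 0  0  -1/4  -1/2  |  -1/2 ]
  [ 0  0  -1/2     1  |     3 ]
r3 := -4·r3
  [ 1  0   3/4  -1/2  |  1/2 ]
  [ 0  1    -1     2  |    9 ]
  [ 0  0     1     2  |    2 ]
  [ 0  0  -1/2     1  |    3 ]
r4 := r4 + 1/2·r3
  [ 1  0  3/4  -1/2  |  1/2 ]
  [ 0  1   -1     2  |    9 ]
  [ 0  0    1     2  |    2 ]
  [ 0  0    0     2  |    4 ]
r4 := 1/2·r4
  [ 1  0  3/4  -1/2  |  1/2 ]
  [ 0  1   -1     2  |    9 ]
  [ 0  0    1     2  |    2 ]
  [ 0  0    0     1  |    2 ]
r3 := r3 − 2·r4
  [ 1  0  3/4  -1/2  |  1/2 ]
  [ 0  1   -1     2  |    9 ]
  [ 0  0    1     0  |   -2 ]
  [ 0  0    0     1  |    2 ]
r2 := r2 − 2·r4
  [ 1  0  3/4  -1/2  |  1/2 ]
  [ 0  1   -1     0  |    5 ]
  [ 0  0    1     0  |   -2 ]
  [ 0  0    0     1  |    2 ]
r1 := r1 + 1/2·r4
  [ 1  0  3/4  0  |  3/2 ]
  [ 0  1   -1  0  |    5 ]
  [ 0  0    1  0  |   -2 ]
  [ 0  0    0  1  |    2 ]
r2 := r2 + r3
  [ 1  0  3/4  0  |  3/2 ]
  [ 0  1    0  0  |    3 ]
  [ 0  0    1  0  |   -2 ]
  [ 0  0    0  1  |    2 ]
r1 := r1 − 3/4·r3
  [ 1  0  0  0  |   3 ]
  [ 0  1  0  0  |   3 ]
  [ 0  0  1  0  |  -2 ]
  [ 0  0  0  1  |   2 ]
Reading off the last column: x = 3, y = 3, z = -2, w = 2.

(3, 3, -2, 2)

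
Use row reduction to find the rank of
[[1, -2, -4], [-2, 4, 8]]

r2 ← r2 + 2·r1
  [ 1  -2  -4 ]
  [ 0   0   0 ]
The reduced form has 1 nonzero row.

rank = 1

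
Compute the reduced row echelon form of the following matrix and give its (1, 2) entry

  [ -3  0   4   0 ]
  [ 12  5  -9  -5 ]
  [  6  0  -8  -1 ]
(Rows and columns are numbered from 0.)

7/5

R1 -> -1/3·R1
  [  1  0  -4/3   0 ]
  [ 12  5    -9  -5 ]
  [  6  0    -8  -1 ]
R2 -> R2 − 12·R1
  [ 1  0  -4/3   0 ]
  [ 0  5     7  -5 ]
  [ 6  0    -8  -1 ]
R3 -> R3 − 6·R1
  [ 1  0  -4/3   0 ]
  [ 0  5     7  -5 ]
  [ 0  0     0  -1 ]
R2 -> 1/5·R2
  [ 1  0  -4/3   0 ]
  [ 0  1   7/5  -1 ]
  [ 0  0     0  -1 ]
R3 -> -1·R3
  [ 1  0  -4/3   0 ]
  [ 0  1   7/5  -1 ]
  [ 0  0     0   1 ]
R2 -> R2 + R3
  [ 1  0  -4/3  0 ]
  [ 0  1   7/5  0 ]
  [ 0  0     0  1 ]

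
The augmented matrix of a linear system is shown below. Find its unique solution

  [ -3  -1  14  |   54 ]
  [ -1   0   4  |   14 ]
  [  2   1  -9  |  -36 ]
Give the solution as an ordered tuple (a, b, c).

(2, -4, 4)

ρ1 ← -1/3·ρ1
  [  1  1/3  -14/3  |  -18 ]
  [ -1    0      4  |   14 ]
  [  2    1     -9  |  -36 ]
ρ2 ← ρ2 + ρ1
  [ 1  1/3  -14/3  |  -18 ]
  [ 0  1/3   -2/3  |   -4 ]
  [ 2    1     -9  |  -36 ]
ρ3 ← ρ3 − 2·ρ1
  [ 1  1/3  -14/3  |  -18 ]
  [ 0  1/3   -2/3  |   -4 ]
  [ 0  1/3    1/3  |    0 ]
ρ2 ← 3·ρ2
  [ 1  1/3  -14/3  |  -18 ]
  [ 0    1     -2  |  -12 ]
  [ 0  1/3    1/3  |    0 ]
ρ3 ← ρ3 − 1/3·ρ2
  [ 1  1/3  -14/3  |  -18 ]
  [ 0    1     -2  |  -12 ]
  [ 0    0      1  |    4 ]
ρ2 ← ρ2 + 2·ρ3
  [ 1  1/3  -14/3  |  -18 ]
  [ 0    1      0  |   -4 ]
  [ 0    0      1  |    4 ]
ρ1 ← ρ1 + 14/3·ρ3
  [ 1  1/3  0  |  2/3 ]
  [ 0    1  0  |   -4 ]
  [ 0    0  1  |    4 ]
ρ1 ← ρ1 − 1/3·ρ2
  [ 1  0  0  |   2 ]
  [ 0  1  0  |  -4 ]
  [ 0  0  1  |   4 ]
Reading off the last column: a = 2, b = -4, c = 4.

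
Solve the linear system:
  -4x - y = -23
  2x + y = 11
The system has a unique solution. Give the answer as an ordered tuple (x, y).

Form the augmented matrix and row-reduce:
  [ -4  -1  |  -23 ]
  [  2   1  |   11 ]
R1 -> -1/4·R1
  [ 1  1/4  |  23/4 ]
  [ 2    1  |    11 ]
R2 -> R2 − 2·R1
  [ 1  1/4  |  23/4 ]
  [ 0  1/2  |  -1/2 ]
R2 -> 2·R2
  [ 1  1/4  |  23/4 ]
  [ 0    1  |    -1 ]
R1 -> R1 − 1/4·R2
  [ 1  0  |   6 ]
  [ 0  1  |  -1 ]
Reading off the last column: x = 6, y = -1.

(6, -1)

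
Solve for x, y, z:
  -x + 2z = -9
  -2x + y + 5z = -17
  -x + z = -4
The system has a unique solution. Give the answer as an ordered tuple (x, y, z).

(-1, 6, -5)

Form the augmented matrix and row-reduce:
  [ -1  0  2  |   -9 ]
  [ -2  1  5  |  -17 ]
  [ -1  0  1  |   -4 ]
Multiply r1 by -1.
Add 2 times r1 to r2.
Add r1 to r3.
Multiply r3 by -1.
Subtract r3 from r2.
Add 2 times r3 to r1.
Reading off the last column: x = -1, y = 6, z = -5.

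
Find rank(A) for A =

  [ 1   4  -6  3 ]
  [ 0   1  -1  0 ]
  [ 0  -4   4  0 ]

R3 -> R3 + 4·R2
  [ 1  4  -6  3 ]
  [ 0  1  -1  0 ]
  [ 0  0   0  0 ]
R1 -> R1 − 4·R2
  [ 1  0  -2  3 ]
  [ 0  1  -1  0 ]
  [ 0  0   0  0 ]
The reduced form has 2 nonzero rows.

rank = 2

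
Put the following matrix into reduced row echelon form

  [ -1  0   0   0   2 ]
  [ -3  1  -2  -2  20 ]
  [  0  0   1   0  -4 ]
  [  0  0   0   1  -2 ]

Multiply R1 by -1.
  [  1  0   0   0  -2 ]
  [ -3  1  -2  -2  20 ]
  [  0  0   1   0  -4 ]
  [  0  0   0   1  -2 ]
Add 3 times R1 to R2.
  [ 1  0   0   0  -2 ]
  [ 0  1  -2  -2  14 ]
  [ 0  0   1   0  -4 ]
  [ 0  0   0   1  -2 ]
Add 2 times R4 to R2.
  [ 1  0   0  0  -2 ]
  [ 0  1  -2  0  10 ]
  [ 0  0   1  0  -4 ]
  [ 0  0   0  1  -2 ]
Add 2 times R3 to R2.
  [ 1  0  0  0  -2 ]
  [ 0  1  0  0   2 ]
  [ 0  0  1  0  -4 ]
  [ 0  0  0  1  -2 ]

[[1, 0, 0, 0, -2], [0, 1, 0, 0, 2], [0, 0, 1, 0, -4], [0, 0, 0, 1, -2]]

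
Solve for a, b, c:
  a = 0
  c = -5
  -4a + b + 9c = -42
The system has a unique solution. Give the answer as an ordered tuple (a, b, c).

(0, 3, -5)

Form the augmented matrix and row-reduce:
  [  1  0  0  |    0 ]
  [  0  0  1  |   -5 ]
  [ -4  1  9  |  -42 ]
r3 → r3 + 4·r1
  [ 1  0  0  |    0 ]
  [ 0  0  1  |   -5 ]
  [ 0  1  9  |  -42 ]
r2 ↔ r3
  [ 1  0  0  |    0 ]
  [ 0  1  9  |  -42 ]
  [ 0  0  1  |   -5 ]
r2 → r2 − 9·r3
  [ 1  0  0  |   0 ]
  [ 0  1  0  |   3 ]
  [ 0  0  1  |  -5 ]
Reading off the last column: a = 0, b = 3, c = -5.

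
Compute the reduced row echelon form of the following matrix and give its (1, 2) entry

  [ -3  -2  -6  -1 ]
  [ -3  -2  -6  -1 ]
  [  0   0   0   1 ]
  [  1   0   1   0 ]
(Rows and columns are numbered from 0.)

3/2

r1 := -1/3·r1
  [  1  2/3   2  1/3 ]
  [ -3   -2  -6   -1 ]
  [  0    0   0    1 ]
  [  1    0   1    0 ]
r2 := r2 + 3·r1
  [ 1  2/3  2  1/3 ]
  [ 0    0  0    0 ]
  [ 0    0  0    1 ]
  [ 1    0  1    0 ]
r4 := r4 − r1
  [ 1   2/3   2   1/3 ]
  [ 0     0   0     0 ]
  [ 0     0   0     1 ]
  [ 0  -2/3  -1  -1/3 ]
r2 <=> r4
  [ 1   2/3   2   1/3 ]
  [ 0  -2/3  -1  -1/3 ]
  [ 0     0   0     1 ]
  [ 0     0   0     0 ]
r2 := -3/2·r2
  [ 1  2/3    2  1/3 ]
  [ 0    1  3/2  1/2 ]
  [ 0    0    0    1 ]
  [ 0    0    0    0 ]
r2 := r2 − 1/2·r3
  [ 1  2/3    2  1/3 ]
  [ 0    1  3/2    0 ]
  [ 0    0    0    1 ]
  [ 0    0    0    0 ]
r1 := r1 − 1/3·r3
  [ 1  2/3    2  0 ]
  [ 0    1  3/2  0 ]
  [ 0    0    0  1 ]
  [ 0    0    0  0 ]
r1 := r1 − 2/3·r2
  [ 1  0    1  0 ]
  [ 0  1  3/2  0 ]
  [ 0  0    0  1 ]
  [ 0  0    0  0 ]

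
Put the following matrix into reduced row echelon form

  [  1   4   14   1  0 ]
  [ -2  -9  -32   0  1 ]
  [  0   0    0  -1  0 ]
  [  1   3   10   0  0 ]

[[1, 0, -2, 0, 0], [0, 1, 4, 0, 0], [0, 0, 0, 1, 0], [0, 0, 0, 0, 1]]

r2 ← r2 + 2·r1
r4 ← r4 − r1
r2 ← -1·r2
r4 ← r4 + r2
r3 ← -1·r3
r4 ← r4 + 3·r3
r4 ← -1·r4
r2 ← r2 + r4
r2 ← r2 + 2·r3
r1 ← r1 − r3
r1 ← r1 − 4·r2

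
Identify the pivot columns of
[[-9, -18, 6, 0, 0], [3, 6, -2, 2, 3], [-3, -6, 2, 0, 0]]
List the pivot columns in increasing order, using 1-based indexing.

R1 ← -1/9·R1
  [  1   2  -2/3  0  0 ]
  [  3   6    -2  2  3 ]
  [ -3  -6     2  0  0 ]
R2 ← R2 − 3·R1
  [  1   2  -2/3  0  0 ]
  [  0   0     0  2  3 ]
  [ -3  -6     2  0  0 ]
R3 ← R3 + 3·R1
  [ 1  2  -2/3  0  0 ]
  [ 0  0     0  2  3 ]
  [ 0  0     0  0  0 ]
R2 ← 1/2·R2
  [ 1  2  -2/3  0    0 ]
  [ 0  0     0  1  3/2 ]
  [ 0  0     0  0    0 ]
Pivot columns are the columns containing a leading 1.

1, 4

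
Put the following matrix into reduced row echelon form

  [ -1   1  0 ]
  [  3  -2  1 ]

[[1, 0, 1], [0, 1, 1]]

R1 → -1·R1
R2 → R2 − 3·R1
R1 → R1 + R2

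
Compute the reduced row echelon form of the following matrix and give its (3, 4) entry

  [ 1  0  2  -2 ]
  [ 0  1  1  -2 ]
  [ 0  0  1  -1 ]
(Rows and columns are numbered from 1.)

-1

Subtract R3 from R2.
Subtract 2 times R3 from R1.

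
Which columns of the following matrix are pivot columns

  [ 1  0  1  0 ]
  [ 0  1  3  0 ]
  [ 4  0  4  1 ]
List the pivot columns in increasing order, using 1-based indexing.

1, 2, 4

Subtract 4 times R1 from R3.
Pivot columns are the columns containing a leading 1.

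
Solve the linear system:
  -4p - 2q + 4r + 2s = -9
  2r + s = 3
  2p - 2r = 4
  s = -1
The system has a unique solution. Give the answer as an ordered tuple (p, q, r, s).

(4, -1/2, 2, -1)

Form the augmented matrix and row-reduce:
  [ -4  -2   4  2  |  -9 ]
  [  0   0   2  1  |   3 ]
  [  2   0  -2  0  |   4 ]
  [  0   0   0  1  |  -1 ]
Multiply R1 by -1/4.
Subtract 2 times R1 from R3.
Swap R2 and R3.
Multiply R2 by -1.
Multiply R3 by 1/2.
Subtract 1/2 times R4 from R3.
Add R4 to R2.
Add 1/2 times R4 to R1.
Add R3 to R1.
Subtract 1/2 times R2 from R1.
Reading off the last column: p = 4, q = -1/2, r = 2, s = -1.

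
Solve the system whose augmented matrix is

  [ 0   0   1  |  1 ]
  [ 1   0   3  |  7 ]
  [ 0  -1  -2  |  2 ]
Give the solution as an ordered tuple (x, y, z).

R1 ↔ R2
  [ 1   0   3  |  7 ]
  [ 0   0   1  |  1 ]
  [ 0  -1  -2  |  2 ]
R2 ↔ R3
  [ 1   0   3  |  7 ]
  [ 0  -1  -2  |  2 ]
  [ 0   0   1  |  1 ]
R2 → -1·R2
  [ 1  0  3  |   7 ]
  [ 0  1  2  |  -2 ]
  [ 0  0  1  |   1 ]
R2 → R2 − 2·R3
  [ 1  0  3  |   7 ]
  [ 0  1  0  |  -4 ]
  [ 0  0  1  |   1 ]
R1 → R1 − 3·R3
  [ 1  0  0  |   4 ]
  [ 0  1  0  |  -4 ]
  [ 0  0  1  |   1 ]
Reading off the last column: x = 4, y = -4, z = 1.

(4, -4, 1)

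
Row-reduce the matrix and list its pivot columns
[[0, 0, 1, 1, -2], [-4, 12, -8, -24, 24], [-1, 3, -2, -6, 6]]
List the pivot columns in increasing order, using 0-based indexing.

R1 ↔ R2
  [ -4  12  -8  -24  24 ]
  [  0   0   1    1  -2 ]
  [ -1   3  -2   -6   6 ]
R1 ← -1/4·R1
  [  1  -3   2   6  -6 ]
  [  0   0   1   1  -2 ]
  [ -1   3  -2  -6   6 ]
R3 ← R3 + R1
  [ 1  -3  2  6  -6 ]
  [ 0   0  1  1  -2 ]
  [ 0   0  0  0   0 ]
R1 ← R1 − 2·R2
  [ 1  -3  0  4  -2 ]
  [ 0   0  1  1  -2 ]
  [ 0   0  0  0   0 ]
Pivot columns are the columns containing a leading 1.

0, 2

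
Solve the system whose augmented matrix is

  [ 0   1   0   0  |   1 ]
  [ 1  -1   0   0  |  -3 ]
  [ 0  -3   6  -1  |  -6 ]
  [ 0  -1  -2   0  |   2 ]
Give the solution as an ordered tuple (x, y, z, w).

(-2, 1, -3/2, -6)

R1 <-> R2
  [ 1  -1   0   0  |  -3 ]
  [ 0   1   0   0  |   1 ]
  [ 0  -3   6  -1  |  -6 ]
  [ 0  -1  -2   0  |   2 ]
R3 -> R3 + 3·R2
  [ 1  -1   0   0  |  -3 ]
  [ 0   1   0   0  |   1 ]
  [ 0   0   6  -1  |  -3 ]
  [ 0  -1  -2   0  |   2 ]
R4 -> R4 + R2
  [ 1  -1   0   0  |  -3 ]
  [ 0   1   0   0  |   1 ]
  [ 0   0   6  -1  |  -3 ]
  [ 0   0  -2   0  |   3 ]
R3 -> 1/6·R3
  [ 1  -1   0     0  |    -3 ]
  [ 0   1   0     0  |     1 ]
  [ 0   0   1  -1/6  |  -1/2 ]
  [ 0   0  -2     0  |     3 ]
R4 -> R4 + 2·R3
  [ 1  -1  0     0  |    -3 ]
  [ 0   1  0     0  |     1 ]
  [ 0   0  1  -1/6  |  -1/2 ]
  [ 0   0  0  -1/3  |     2 ]
R4 -> -3·R4
  [ 1  -1  0     0  |    -3 ]
  [ 0   1  0     0  |     1 ]
  [ 0   0  1  -1/6  |  -1/2 ]
  [ 0   0  0     1  |    -6 ]
R3 -> R3 + 1/6·R4
  [ 1  -1  0  0  |    -3 ]
  [ 0   1  0  0  |     1 ]
  [ 0   0  1  0  |  -3/2 ]
  [ 0   0  0  1  |    -6 ]
R1 -> R1 + R2
  [ 1  0  0  0  |    -2 ]
  [ 0  1  0  0  |     1 ]
  [ 0  0  1  0  |  -3/2 ]
  [ 0  0  0  1  |    -6 ]
Reading off the last column: x = -2, y = 1, z = -3/2, w = -6.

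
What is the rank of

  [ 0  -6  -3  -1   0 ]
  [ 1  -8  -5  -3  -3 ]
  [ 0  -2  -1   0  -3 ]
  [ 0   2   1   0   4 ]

rank = 4

ρ1 <-> ρ2
  [ 1  -8  -5  -3  -3 ]
  [ 0  -6  -3  -1   0 ]
  [ 0  -2  -1   0  -3 ]
  [ 0   2   1   0   4 ]
ρ2 → -1/6·ρ2
  [ 1  -8   -5   -3  -3 ]
  [ 0   1  1/2  1/6   0 ]
  [ 0  -2   -1    0  -3 ]
  [ 0   2    1    0   4 ]
ρ3 → ρ3 + 2·ρ2
  [ 1  -8   -5   -3  -3 ]
  [ 0   1  1/2  1/6   0 ]
  [ 0   0    0  1/3  -3 ]
  [ 0   2    1    0   4 ]
ρ4 → ρ4 − 2·ρ2
  [ 1  -8   -5    -3  -3 ]
  [ 0   1  1/2   1/6   0 ]
  [ 0   0    0   1/3  -3 ]
  [ 0   0    0  -1/3   4 ]
ρ3 → 3·ρ3
  [ 1  -8   -5    -3  -3 ]
  [ 0   1  1/2   1/6   0 ]
  [ 0   0    0     1  -9 ]
  [ 0   0    0  -1/3   4 ]
ρ4 → ρ4 + 1/3·ρ3
  [ 1  -8   -5   -3  -3 ]
  [ 0   1  1/2  1/6   0 ]
  [ 0   0    0    1  -9 ]
  [ 0   0    0    0   1 ]
ρ3 → ρ3 + 9·ρ4
  [ 1  -8   -5   -3  -3 ]
  [ 0   1  1/2  1/6   0 ]
  [ 0   0    0    1   0 ]
  [ 0   0    0    0   1 ]
ρ1 → ρ1 + 3·ρ4
  [ 1  -8   -5   -3  0 ]
  [ 0   1  1/2  1/6  0 ]
  [ 0   0    0    1  0 ]
  [ 0   0    0    0  1 ]
ρ2 → ρ2 − 1/6·ρ3
  [ 1  -8   -5  -3  0 ]
  [ 0   1  1/2   0  0 ]
  [ 0   0    0   1  0 ]
  [ 0   0    0   0  1 ]
ρ1 → ρ1 + 3·ρ3
  [ 1  -8   -5  0  0 ]
  [ 0   1  1/2  0  0 ]
  [ 0   0    0  1  0 ]
  [ 0   0    0  0  1 ]
ρ1 → ρ1 + 8·ρ2
  [ 1  0   -1  0  0 ]
  [ 0  1  1/2  0  0 ]
  [ 0  0    0  1  0 ]
  [ 0  0    0  0  1 ]
The reduced form has 4 nonzero rows.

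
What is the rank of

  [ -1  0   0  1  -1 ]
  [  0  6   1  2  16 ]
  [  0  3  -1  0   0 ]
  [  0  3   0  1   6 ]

rank = 4

R1 → -1·R1
  [ 1  0   0  -1   1 ]
  [ 0  6   1   2  16 ]
  [ 0  3  -1   0   0 ]
  [ 0  3   0   1   6 ]
R2 → 1/6·R2
  [ 1  0    0   -1    1 ]
  [ 0  1  1/6  1/3  8/3 ]
  [ 0  3   -1    0    0 ]
  [ 0  3    0    1    6 ]
R3 → R3 − 3·R2
  [ 1  0     0   -1    1 ]
  [ 0  1   1/6  1/3  8/3 ]
  [ 0  0  -3/2   -1   -8 ]
  [ 0  3     0    1    6 ]
R4 → R4 − 3·R2
  [ 1  0     0   -1    1 ]
  [ 0  1   1/6  1/3  8/3 ]
  [ 0  0  -3/2   -1   -8 ]
  [ 0  0  -1/2    0   -2 ]
R3 → -2/3·R3
  [ 1  0     0   -1     1 ]
  [ 0  1   1/6  1/3   8/3 ]
  [ 0  0     1  2/3  16/3 ]
  [ 0  0  -1/2    0    -2 ]
R4 → R4 + 1/2·R3
  [ 1  0    0   -1     1 ]
  [ 0  1  1/6  1/3   8/3 ]
  [ 0  0    1  2/3  16/3 ]
  [ 0  0    0  1/3   2/3 ]
R4 → 3·R4
  [ 1  0    0   -1     1 ]
  [ 0  1  1/6  1/3   8/3 ]
  [ 0  0    1  2/3  16/3 ]
  [ 0  0    0    1     2 ]
R3 → R3 − 2/3·R4
  [ 1  0    0   -1    1 ]
  [ 0  1  1/6  1/3  8/3 ]
  [ 0  0    1    0    4 ]
  [ 0  0    0    1    2 ]
R2 → R2 − 1/3·R4
  [ 1  0    0  -1  1 ]
  [ 0  1  1/6   0  2 ]
  [ 0  0    1   0  4 ]
  [ 0  0    0   1  2 ]
R1 → R1 + R4
  [ 1  0    0  0  3 ]
  [ 0  1  1/6  0  2 ]
  [ 0  0    1  0  4 ]
  [ 0  0    0  1  2 ]
R2 → R2 − 1/6·R3
  [ 1  0  0  0    3 ]
  [ 0  1  0  0  4/3 ]
  [ 0  0  1  0    4 ]
  [ 0  0  0  1    2 ]
The reduced form has 4 nonzero rows.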